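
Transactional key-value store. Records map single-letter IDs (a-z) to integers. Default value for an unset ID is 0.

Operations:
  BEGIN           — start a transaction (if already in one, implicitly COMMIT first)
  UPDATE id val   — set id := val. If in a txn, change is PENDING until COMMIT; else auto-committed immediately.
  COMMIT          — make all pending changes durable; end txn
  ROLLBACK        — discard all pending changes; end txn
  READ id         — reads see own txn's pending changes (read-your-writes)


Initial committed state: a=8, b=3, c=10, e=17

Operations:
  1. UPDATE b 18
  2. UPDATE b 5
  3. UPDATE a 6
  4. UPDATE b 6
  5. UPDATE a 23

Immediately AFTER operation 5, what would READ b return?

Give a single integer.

Initial committed: {a=8, b=3, c=10, e=17}
Op 1: UPDATE b=18 (auto-commit; committed b=18)
Op 2: UPDATE b=5 (auto-commit; committed b=5)
Op 3: UPDATE a=6 (auto-commit; committed a=6)
Op 4: UPDATE b=6 (auto-commit; committed b=6)
Op 5: UPDATE a=23 (auto-commit; committed a=23)
After op 5: visible(b) = 6 (pending={}, committed={a=23, b=6, c=10, e=17})

Answer: 6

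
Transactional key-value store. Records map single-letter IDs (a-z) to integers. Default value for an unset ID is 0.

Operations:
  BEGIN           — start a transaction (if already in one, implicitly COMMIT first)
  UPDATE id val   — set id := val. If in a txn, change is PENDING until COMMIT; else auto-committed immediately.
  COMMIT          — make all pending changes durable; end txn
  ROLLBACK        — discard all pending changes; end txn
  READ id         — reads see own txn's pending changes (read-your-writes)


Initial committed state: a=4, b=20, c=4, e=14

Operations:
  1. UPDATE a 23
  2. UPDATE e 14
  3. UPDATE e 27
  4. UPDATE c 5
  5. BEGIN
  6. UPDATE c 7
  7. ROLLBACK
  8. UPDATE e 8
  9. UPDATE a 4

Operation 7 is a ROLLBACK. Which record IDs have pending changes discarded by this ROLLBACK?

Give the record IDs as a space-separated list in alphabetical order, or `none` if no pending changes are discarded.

Answer: c

Derivation:
Initial committed: {a=4, b=20, c=4, e=14}
Op 1: UPDATE a=23 (auto-commit; committed a=23)
Op 2: UPDATE e=14 (auto-commit; committed e=14)
Op 3: UPDATE e=27 (auto-commit; committed e=27)
Op 4: UPDATE c=5 (auto-commit; committed c=5)
Op 5: BEGIN: in_txn=True, pending={}
Op 6: UPDATE c=7 (pending; pending now {c=7})
Op 7: ROLLBACK: discarded pending ['c']; in_txn=False
Op 8: UPDATE e=8 (auto-commit; committed e=8)
Op 9: UPDATE a=4 (auto-commit; committed a=4)
ROLLBACK at op 7 discards: ['c']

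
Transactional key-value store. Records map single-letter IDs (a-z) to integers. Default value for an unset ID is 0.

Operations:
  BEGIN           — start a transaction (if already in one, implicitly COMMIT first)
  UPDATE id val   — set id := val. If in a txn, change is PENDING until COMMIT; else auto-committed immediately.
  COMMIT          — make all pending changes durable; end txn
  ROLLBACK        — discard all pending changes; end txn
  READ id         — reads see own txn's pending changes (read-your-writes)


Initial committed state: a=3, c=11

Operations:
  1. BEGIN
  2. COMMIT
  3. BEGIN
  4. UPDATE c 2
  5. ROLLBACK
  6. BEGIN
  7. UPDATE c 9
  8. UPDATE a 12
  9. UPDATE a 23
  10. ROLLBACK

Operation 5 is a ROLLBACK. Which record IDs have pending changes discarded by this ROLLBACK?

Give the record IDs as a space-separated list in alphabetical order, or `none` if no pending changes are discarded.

Answer: c

Derivation:
Initial committed: {a=3, c=11}
Op 1: BEGIN: in_txn=True, pending={}
Op 2: COMMIT: merged [] into committed; committed now {a=3, c=11}
Op 3: BEGIN: in_txn=True, pending={}
Op 4: UPDATE c=2 (pending; pending now {c=2})
Op 5: ROLLBACK: discarded pending ['c']; in_txn=False
Op 6: BEGIN: in_txn=True, pending={}
Op 7: UPDATE c=9 (pending; pending now {c=9})
Op 8: UPDATE a=12 (pending; pending now {a=12, c=9})
Op 9: UPDATE a=23 (pending; pending now {a=23, c=9})
Op 10: ROLLBACK: discarded pending ['a', 'c']; in_txn=False
ROLLBACK at op 5 discards: ['c']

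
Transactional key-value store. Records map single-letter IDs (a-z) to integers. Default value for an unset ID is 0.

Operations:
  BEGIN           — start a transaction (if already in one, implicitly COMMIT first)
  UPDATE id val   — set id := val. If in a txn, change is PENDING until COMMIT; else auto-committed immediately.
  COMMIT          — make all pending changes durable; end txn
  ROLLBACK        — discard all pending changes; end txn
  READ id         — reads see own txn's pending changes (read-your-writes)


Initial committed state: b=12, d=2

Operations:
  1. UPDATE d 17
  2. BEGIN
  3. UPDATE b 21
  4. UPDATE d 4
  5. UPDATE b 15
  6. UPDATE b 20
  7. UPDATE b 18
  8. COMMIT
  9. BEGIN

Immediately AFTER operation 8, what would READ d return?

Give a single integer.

Initial committed: {b=12, d=2}
Op 1: UPDATE d=17 (auto-commit; committed d=17)
Op 2: BEGIN: in_txn=True, pending={}
Op 3: UPDATE b=21 (pending; pending now {b=21})
Op 4: UPDATE d=4 (pending; pending now {b=21, d=4})
Op 5: UPDATE b=15 (pending; pending now {b=15, d=4})
Op 6: UPDATE b=20 (pending; pending now {b=20, d=4})
Op 7: UPDATE b=18 (pending; pending now {b=18, d=4})
Op 8: COMMIT: merged ['b', 'd'] into committed; committed now {b=18, d=4}
After op 8: visible(d) = 4 (pending={}, committed={b=18, d=4})

Answer: 4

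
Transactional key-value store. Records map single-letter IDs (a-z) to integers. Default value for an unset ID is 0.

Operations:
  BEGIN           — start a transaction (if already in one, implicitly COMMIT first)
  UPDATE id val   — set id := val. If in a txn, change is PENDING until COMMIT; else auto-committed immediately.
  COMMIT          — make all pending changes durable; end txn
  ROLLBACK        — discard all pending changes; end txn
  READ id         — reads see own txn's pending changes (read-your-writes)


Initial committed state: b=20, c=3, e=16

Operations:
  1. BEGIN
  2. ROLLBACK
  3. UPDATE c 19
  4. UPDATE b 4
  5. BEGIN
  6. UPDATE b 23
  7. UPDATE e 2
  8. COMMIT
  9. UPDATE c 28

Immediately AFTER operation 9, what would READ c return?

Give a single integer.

Answer: 28

Derivation:
Initial committed: {b=20, c=3, e=16}
Op 1: BEGIN: in_txn=True, pending={}
Op 2: ROLLBACK: discarded pending []; in_txn=False
Op 3: UPDATE c=19 (auto-commit; committed c=19)
Op 4: UPDATE b=4 (auto-commit; committed b=4)
Op 5: BEGIN: in_txn=True, pending={}
Op 6: UPDATE b=23 (pending; pending now {b=23})
Op 7: UPDATE e=2 (pending; pending now {b=23, e=2})
Op 8: COMMIT: merged ['b', 'e'] into committed; committed now {b=23, c=19, e=2}
Op 9: UPDATE c=28 (auto-commit; committed c=28)
After op 9: visible(c) = 28 (pending={}, committed={b=23, c=28, e=2})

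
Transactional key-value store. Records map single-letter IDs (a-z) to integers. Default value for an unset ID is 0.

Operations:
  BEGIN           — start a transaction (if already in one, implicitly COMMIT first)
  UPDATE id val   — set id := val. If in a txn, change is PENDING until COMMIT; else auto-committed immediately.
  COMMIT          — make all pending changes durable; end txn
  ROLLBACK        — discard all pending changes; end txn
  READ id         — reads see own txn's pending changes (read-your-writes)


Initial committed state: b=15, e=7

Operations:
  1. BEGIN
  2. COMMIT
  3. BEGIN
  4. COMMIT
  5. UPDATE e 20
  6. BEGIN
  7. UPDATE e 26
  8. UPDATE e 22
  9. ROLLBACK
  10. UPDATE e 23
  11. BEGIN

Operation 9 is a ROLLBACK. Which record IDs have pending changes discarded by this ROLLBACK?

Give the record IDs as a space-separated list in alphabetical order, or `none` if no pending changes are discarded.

Answer: e

Derivation:
Initial committed: {b=15, e=7}
Op 1: BEGIN: in_txn=True, pending={}
Op 2: COMMIT: merged [] into committed; committed now {b=15, e=7}
Op 3: BEGIN: in_txn=True, pending={}
Op 4: COMMIT: merged [] into committed; committed now {b=15, e=7}
Op 5: UPDATE e=20 (auto-commit; committed e=20)
Op 6: BEGIN: in_txn=True, pending={}
Op 7: UPDATE e=26 (pending; pending now {e=26})
Op 8: UPDATE e=22 (pending; pending now {e=22})
Op 9: ROLLBACK: discarded pending ['e']; in_txn=False
Op 10: UPDATE e=23 (auto-commit; committed e=23)
Op 11: BEGIN: in_txn=True, pending={}
ROLLBACK at op 9 discards: ['e']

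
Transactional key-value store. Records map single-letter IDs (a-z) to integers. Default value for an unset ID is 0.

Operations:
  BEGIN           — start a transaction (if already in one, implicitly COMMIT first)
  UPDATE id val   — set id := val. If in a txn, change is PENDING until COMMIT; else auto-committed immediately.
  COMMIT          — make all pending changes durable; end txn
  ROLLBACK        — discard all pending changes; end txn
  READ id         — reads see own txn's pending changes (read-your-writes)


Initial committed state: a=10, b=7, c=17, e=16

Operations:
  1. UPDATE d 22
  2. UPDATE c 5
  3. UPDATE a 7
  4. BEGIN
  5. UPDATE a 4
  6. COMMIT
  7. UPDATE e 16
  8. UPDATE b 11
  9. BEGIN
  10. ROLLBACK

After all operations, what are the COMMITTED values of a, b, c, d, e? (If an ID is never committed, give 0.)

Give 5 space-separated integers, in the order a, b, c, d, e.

Initial committed: {a=10, b=7, c=17, e=16}
Op 1: UPDATE d=22 (auto-commit; committed d=22)
Op 2: UPDATE c=5 (auto-commit; committed c=5)
Op 3: UPDATE a=7 (auto-commit; committed a=7)
Op 4: BEGIN: in_txn=True, pending={}
Op 5: UPDATE a=4 (pending; pending now {a=4})
Op 6: COMMIT: merged ['a'] into committed; committed now {a=4, b=7, c=5, d=22, e=16}
Op 7: UPDATE e=16 (auto-commit; committed e=16)
Op 8: UPDATE b=11 (auto-commit; committed b=11)
Op 9: BEGIN: in_txn=True, pending={}
Op 10: ROLLBACK: discarded pending []; in_txn=False
Final committed: {a=4, b=11, c=5, d=22, e=16}

Answer: 4 11 5 22 16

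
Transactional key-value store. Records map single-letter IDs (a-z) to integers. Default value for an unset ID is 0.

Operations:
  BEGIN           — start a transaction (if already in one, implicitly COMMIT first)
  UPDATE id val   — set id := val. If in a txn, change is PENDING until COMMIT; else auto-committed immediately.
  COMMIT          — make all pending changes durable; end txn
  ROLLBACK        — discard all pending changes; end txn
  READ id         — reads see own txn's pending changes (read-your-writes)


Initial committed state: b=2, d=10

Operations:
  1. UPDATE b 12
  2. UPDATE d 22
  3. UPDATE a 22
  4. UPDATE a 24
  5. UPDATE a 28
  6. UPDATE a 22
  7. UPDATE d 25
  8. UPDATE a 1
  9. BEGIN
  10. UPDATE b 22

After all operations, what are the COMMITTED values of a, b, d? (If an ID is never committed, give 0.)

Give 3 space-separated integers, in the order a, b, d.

Answer: 1 12 25

Derivation:
Initial committed: {b=2, d=10}
Op 1: UPDATE b=12 (auto-commit; committed b=12)
Op 2: UPDATE d=22 (auto-commit; committed d=22)
Op 3: UPDATE a=22 (auto-commit; committed a=22)
Op 4: UPDATE a=24 (auto-commit; committed a=24)
Op 5: UPDATE a=28 (auto-commit; committed a=28)
Op 6: UPDATE a=22 (auto-commit; committed a=22)
Op 7: UPDATE d=25 (auto-commit; committed d=25)
Op 8: UPDATE a=1 (auto-commit; committed a=1)
Op 9: BEGIN: in_txn=True, pending={}
Op 10: UPDATE b=22 (pending; pending now {b=22})
Final committed: {a=1, b=12, d=25}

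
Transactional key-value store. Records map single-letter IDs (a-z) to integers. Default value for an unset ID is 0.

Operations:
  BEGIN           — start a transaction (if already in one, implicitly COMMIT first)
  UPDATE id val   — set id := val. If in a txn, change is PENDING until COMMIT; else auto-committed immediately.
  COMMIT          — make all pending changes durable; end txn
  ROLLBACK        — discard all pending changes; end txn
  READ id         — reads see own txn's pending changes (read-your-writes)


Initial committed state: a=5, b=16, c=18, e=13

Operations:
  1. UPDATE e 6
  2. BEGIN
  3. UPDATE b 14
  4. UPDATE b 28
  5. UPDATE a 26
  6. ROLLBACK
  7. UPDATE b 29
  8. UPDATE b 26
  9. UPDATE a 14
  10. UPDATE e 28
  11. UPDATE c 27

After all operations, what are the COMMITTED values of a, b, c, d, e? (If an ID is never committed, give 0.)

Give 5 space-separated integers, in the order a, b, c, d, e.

Answer: 14 26 27 0 28

Derivation:
Initial committed: {a=5, b=16, c=18, e=13}
Op 1: UPDATE e=6 (auto-commit; committed e=6)
Op 2: BEGIN: in_txn=True, pending={}
Op 3: UPDATE b=14 (pending; pending now {b=14})
Op 4: UPDATE b=28 (pending; pending now {b=28})
Op 5: UPDATE a=26 (pending; pending now {a=26, b=28})
Op 6: ROLLBACK: discarded pending ['a', 'b']; in_txn=False
Op 7: UPDATE b=29 (auto-commit; committed b=29)
Op 8: UPDATE b=26 (auto-commit; committed b=26)
Op 9: UPDATE a=14 (auto-commit; committed a=14)
Op 10: UPDATE e=28 (auto-commit; committed e=28)
Op 11: UPDATE c=27 (auto-commit; committed c=27)
Final committed: {a=14, b=26, c=27, e=28}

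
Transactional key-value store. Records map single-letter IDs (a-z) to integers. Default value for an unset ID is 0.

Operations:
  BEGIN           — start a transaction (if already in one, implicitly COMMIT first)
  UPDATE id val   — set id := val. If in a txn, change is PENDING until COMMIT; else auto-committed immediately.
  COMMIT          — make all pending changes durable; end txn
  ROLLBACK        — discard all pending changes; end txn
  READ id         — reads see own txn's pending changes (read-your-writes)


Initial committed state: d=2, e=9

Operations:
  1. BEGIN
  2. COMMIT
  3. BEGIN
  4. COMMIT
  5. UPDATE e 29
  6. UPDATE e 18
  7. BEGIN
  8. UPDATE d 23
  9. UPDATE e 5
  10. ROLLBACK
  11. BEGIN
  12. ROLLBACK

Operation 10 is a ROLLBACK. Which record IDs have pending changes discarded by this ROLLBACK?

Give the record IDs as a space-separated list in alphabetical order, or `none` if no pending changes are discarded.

Initial committed: {d=2, e=9}
Op 1: BEGIN: in_txn=True, pending={}
Op 2: COMMIT: merged [] into committed; committed now {d=2, e=9}
Op 3: BEGIN: in_txn=True, pending={}
Op 4: COMMIT: merged [] into committed; committed now {d=2, e=9}
Op 5: UPDATE e=29 (auto-commit; committed e=29)
Op 6: UPDATE e=18 (auto-commit; committed e=18)
Op 7: BEGIN: in_txn=True, pending={}
Op 8: UPDATE d=23 (pending; pending now {d=23})
Op 9: UPDATE e=5 (pending; pending now {d=23, e=5})
Op 10: ROLLBACK: discarded pending ['d', 'e']; in_txn=False
Op 11: BEGIN: in_txn=True, pending={}
Op 12: ROLLBACK: discarded pending []; in_txn=False
ROLLBACK at op 10 discards: ['d', 'e']

Answer: d e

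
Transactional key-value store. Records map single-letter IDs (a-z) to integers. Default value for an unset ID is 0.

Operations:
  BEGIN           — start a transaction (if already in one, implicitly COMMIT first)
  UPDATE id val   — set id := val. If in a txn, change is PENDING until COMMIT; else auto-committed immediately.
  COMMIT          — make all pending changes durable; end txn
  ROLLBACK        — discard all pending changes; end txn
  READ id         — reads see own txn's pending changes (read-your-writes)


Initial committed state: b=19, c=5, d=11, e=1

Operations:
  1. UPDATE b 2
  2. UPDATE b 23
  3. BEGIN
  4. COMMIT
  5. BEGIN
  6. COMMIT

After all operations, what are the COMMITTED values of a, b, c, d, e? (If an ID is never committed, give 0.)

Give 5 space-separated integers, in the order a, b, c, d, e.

Initial committed: {b=19, c=5, d=11, e=1}
Op 1: UPDATE b=2 (auto-commit; committed b=2)
Op 2: UPDATE b=23 (auto-commit; committed b=23)
Op 3: BEGIN: in_txn=True, pending={}
Op 4: COMMIT: merged [] into committed; committed now {b=23, c=5, d=11, e=1}
Op 5: BEGIN: in_txn=True, pending={}
Op 6: COMMIT: merged [] into committed; committed now {b=23, c=5, d=11, e=1}
Final committed: {b=23, c=5, d=11, e=1}

Answer: 0 23 5 11 1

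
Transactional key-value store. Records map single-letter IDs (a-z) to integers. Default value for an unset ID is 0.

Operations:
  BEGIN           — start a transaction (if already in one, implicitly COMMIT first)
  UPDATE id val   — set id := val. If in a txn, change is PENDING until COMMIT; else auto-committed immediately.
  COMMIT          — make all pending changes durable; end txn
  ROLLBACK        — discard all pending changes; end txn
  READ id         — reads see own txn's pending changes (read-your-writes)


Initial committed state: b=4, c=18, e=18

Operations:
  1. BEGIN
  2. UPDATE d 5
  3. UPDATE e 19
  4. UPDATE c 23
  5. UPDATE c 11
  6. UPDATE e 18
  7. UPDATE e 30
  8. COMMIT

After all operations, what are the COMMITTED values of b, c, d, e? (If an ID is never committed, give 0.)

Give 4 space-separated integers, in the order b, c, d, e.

Initial committed: {b=4, c=18, e=18}
Op 1: BEGIN: in_txn=True, pending={}
Op 2: UPDATE d=5 (pending; pending now {d=5})
Op 3: UPDATE e=19 (pending; pending now {d=5, e=19})
Op 4: UPDATE c=23 (pending; pending now {c=23, d=5, e=19})
Op 5: UPDATE c=11 (pending; pending now {c=11, d=5, e=19})
Op 6: UPDATE e=18 (pending; pending now {c=11, d=5, e=18})
Op 7: UPDATE e=30 (pending; pending now {c=11, d=5, e=30})
Op 8: COMMIT: merged ['c', 'd', 'e'] into committed; committed now {b=4, c=11, d=5, e=30}
Final committed: {b=4, c=11, d=5, e=30}

Answer: 4 11 5 30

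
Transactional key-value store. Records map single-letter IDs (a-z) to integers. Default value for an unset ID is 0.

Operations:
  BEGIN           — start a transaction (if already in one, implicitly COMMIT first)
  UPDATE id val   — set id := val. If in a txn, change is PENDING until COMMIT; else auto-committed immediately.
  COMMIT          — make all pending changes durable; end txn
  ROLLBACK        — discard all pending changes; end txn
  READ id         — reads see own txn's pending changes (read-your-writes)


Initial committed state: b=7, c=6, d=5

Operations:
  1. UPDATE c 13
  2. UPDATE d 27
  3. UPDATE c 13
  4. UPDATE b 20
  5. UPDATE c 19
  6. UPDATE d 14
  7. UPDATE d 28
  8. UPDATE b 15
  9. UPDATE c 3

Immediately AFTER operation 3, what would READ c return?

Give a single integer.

Initial committed: {b=7, c=6, d=5}
Op 1: UPDATE c=13 (auto-commit; committed c=13)
Op 2: UPDATE d=27 (auto-commit; committed d=27)
Op 3: UPDATE c=13 (auto-commit; committed c=13)
After op 3: visible(c) = 13 (pending={}, committed={b=7, c=13, d=27})

Answer: 13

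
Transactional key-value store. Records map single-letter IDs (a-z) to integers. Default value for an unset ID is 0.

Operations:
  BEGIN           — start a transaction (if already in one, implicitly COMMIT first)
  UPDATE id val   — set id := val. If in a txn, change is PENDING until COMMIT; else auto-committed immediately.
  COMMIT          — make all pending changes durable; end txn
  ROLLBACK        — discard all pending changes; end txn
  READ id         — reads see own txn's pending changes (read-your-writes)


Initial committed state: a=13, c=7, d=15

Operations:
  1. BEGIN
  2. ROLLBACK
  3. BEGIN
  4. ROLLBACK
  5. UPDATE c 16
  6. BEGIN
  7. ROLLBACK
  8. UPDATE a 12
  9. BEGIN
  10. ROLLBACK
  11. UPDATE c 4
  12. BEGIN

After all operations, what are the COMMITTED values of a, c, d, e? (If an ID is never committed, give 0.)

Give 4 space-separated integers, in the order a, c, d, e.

Answer: 12 4 15 0

Derivation:
Initial committed: {a=13, c=7, d=15}
Op 1: BEGIN: in_txn=True, pending={}
Op 2: ROLLBACK: discarded pending []; in_txn=False
Op 3: BEGIN: in_txn=True, pending={}
Op 4: ROLLBACK: discarded pending []; in_txn=False
Op 5: UPDATE c=16 (auto-commit; committed c=16)
Op 6: BEGIN: in_txn=True, pending={}
Op 7: ROLLBACK: discarded pending []; in_txn=False
Op 8: UPDATE a=12 (auto-commit; committed a=12)
Op 9: BEGIN: in_txn=True, pending={}
Op 10: ROLLBACK: discarded pending []; in_txn=False
Op 11: UPDATE c=4 (auto-commit; committed c=4)
Op 12: BEGIN: in_txn=True, pending={}
Final committed: {a=12, c=4, d=15}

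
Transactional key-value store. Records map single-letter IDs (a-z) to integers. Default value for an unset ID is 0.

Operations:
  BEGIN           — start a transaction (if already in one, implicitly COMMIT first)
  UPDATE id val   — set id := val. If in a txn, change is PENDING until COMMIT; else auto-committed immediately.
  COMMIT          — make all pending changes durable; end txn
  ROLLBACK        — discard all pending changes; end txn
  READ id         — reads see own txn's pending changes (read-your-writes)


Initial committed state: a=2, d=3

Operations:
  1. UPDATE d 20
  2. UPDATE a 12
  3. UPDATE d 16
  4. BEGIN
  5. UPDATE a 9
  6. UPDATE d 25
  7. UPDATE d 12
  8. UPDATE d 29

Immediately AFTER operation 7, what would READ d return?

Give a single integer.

Answer: 12

Derivation:
Initial committed: {a=2, d=3}
Op 1: UPDATE d=20 (auto-commit; committed d=20)
Op 2: UPDATE a=12 (auto-commit; committed a=12)
Op 3: UPDATE d=16 (auto-commit; committed d=16)
Op 4: BEGIN: in_txn=True, pending={}
Op 5: UPDATE a=9 (pending; pending now {a=9})
Op 6: UPDATE d=25 (pending; pending now {a=9, d=25})
Op 7: UPDATE d=12 (pending; pending now {a=9, d=12})
After op 7: visible(d) = 12 (pending={a=9, d=12}, committed={a=12, d=16})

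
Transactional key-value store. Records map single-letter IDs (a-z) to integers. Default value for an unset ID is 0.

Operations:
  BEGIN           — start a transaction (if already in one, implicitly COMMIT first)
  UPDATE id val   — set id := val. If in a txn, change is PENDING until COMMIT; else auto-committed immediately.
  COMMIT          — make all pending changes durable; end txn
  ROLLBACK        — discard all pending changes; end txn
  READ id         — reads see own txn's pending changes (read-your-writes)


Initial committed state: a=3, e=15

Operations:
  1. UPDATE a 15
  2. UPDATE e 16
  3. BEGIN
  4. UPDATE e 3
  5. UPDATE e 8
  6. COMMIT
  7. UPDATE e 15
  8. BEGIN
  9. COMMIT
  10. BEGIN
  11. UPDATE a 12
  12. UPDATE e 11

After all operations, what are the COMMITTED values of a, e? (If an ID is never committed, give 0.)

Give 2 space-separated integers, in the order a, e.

Initial committed: {a=3, e=15}
Op 1: UPDATE a=15 (auto-commit; committed a=15)
Op 2: UPDATE e=16 (auto-commit; committed e=16)
Op 3: BEGIN: in_txn=True, pending={}
Op 4: UPDATE e=3 (pending; pending now {e=3})
Op 5: UPDATE e=8 (pending; pending now {e=8})
Op 6: COMMIT: merged ['e'] into committed; committed now {a=15, e=8}
Op 7: UPDATE e=15 (auto-commit; committed e=15)
Op 8: BEGIN: in_txn=True, pending={}
Op 9: COMMIT: merged [] into committed; committed now {a=15, e=15}
Op 10: BEGIN: in_txn=True, pending={}
Op 11: UPDATE a=12 (pending; pending now {a=12})
Op 12: UPDATE e=11 (pending; pending now {a=12, e=11})
Final committed: {a=15, e=15}

Answer: 15 15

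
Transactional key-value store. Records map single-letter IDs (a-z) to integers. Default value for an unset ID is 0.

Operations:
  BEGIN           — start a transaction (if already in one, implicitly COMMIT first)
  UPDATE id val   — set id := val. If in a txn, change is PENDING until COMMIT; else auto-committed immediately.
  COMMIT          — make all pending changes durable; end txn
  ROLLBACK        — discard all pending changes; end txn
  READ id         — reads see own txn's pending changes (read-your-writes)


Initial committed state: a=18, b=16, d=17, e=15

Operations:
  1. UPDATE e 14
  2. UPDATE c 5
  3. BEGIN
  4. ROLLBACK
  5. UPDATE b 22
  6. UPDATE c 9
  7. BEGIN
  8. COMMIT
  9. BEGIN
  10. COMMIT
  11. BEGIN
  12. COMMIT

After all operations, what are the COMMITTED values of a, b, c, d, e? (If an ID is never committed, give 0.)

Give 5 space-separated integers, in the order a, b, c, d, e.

Initial committed: {a=18, b=16, d=17, e=15}
Op 1: UPDATE e=14 (auto-commit; committed e=14)
Op 2: UPDATE c=5 (auto-commit; committed c=5)
Op 3: BEGIN: in_txn=True, pending={}
Op 4: ROLLBACK: discarded pending []; in_txn=False
Op 5: UPDATE b=22 (auto-commit; committed b=22)
Op 6: UPDATE c=9 (auto-commit; committed c=9)
Op 7: BEGIN: in_txn=True, pending={}
Op 8: COMMIT: merged [] into committed; committed now {a=18, b=22, c=9, d=17, e=14}
Op 9: BEGIN: in_txn=True, pending={}
Op 10: COMMIT: merged [] into committed; committed now {a=18, b=22, c=9, d=17, e=14}
Op 11: BEGIN: in_txn=True, pending={}
Op 12: COMMIT: merged [] into committed; committed now {a=18, b=22, c=9, d=17, e=14}
Final committed: {a=18, b=22, c=9, d=17, e=14}

Answer: 18 22 9 17 14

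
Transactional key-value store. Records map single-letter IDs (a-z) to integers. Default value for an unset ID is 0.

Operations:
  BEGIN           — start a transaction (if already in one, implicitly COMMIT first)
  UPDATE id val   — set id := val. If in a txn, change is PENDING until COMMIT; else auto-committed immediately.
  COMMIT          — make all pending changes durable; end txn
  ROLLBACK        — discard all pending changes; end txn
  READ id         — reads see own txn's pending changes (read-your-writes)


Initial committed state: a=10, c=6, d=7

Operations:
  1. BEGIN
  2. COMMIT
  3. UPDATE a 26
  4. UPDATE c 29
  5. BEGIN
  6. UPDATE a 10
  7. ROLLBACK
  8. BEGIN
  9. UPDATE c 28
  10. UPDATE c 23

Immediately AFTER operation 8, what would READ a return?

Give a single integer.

Answer: 26

Derivation:
Initial committed: {a=10, c=6, d=7}
Op 1: BEGIN: in_txn=True, pending={}
Op 2: COMMIT: merged [] into committed; committed now {a=10, c=6, d=7}
Op 3: UPDATE a=26 (auto-commit; committed a=26)
Op 4: UPDATE c=29 (auto-commit; committed c=29)
Op 5: BEGIN: in_txn=True, pending={}
Op 6: UPDATE a=10 (pending; pending now {a=10})
Op 7: ROLLBACK: discarded pending ['a']; in_txn=False
Op 8: BEGIN: in_txn=True, pending={}
After op 8: visible(a) = 26 (pending={}, committed={a=26, c=29, d=7})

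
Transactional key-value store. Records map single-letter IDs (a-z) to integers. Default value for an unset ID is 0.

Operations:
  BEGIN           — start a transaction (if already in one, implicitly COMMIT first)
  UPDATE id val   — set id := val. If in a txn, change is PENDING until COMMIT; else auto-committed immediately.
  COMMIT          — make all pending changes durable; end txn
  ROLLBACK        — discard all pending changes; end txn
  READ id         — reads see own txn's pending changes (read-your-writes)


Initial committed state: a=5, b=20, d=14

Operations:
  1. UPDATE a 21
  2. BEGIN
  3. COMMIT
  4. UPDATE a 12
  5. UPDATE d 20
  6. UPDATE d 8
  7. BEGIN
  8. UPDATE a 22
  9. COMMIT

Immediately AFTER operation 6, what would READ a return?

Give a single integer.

Initial committed: {a=5, b=20, d=14}
Op 1: UPDATE a=21 (auto-commit; committed a=21)
Op 2: BEGIN: in_txn=True, pending={}
Op 3: COMMIT: merged [] into committed; committed now {a=21, b=20, d=14}
Op 4: UPDATE a=12 (auto-commit; committed a=12)
Op 5: UPDATE d=20 (auto-commit; committed d=20)
Op 6: UPDATE d=8 (auto-commit; committed d=8)
After op 6: visible(a) = 12 (pending={}, committed={a=12, b=20, d=8})

Answer: 12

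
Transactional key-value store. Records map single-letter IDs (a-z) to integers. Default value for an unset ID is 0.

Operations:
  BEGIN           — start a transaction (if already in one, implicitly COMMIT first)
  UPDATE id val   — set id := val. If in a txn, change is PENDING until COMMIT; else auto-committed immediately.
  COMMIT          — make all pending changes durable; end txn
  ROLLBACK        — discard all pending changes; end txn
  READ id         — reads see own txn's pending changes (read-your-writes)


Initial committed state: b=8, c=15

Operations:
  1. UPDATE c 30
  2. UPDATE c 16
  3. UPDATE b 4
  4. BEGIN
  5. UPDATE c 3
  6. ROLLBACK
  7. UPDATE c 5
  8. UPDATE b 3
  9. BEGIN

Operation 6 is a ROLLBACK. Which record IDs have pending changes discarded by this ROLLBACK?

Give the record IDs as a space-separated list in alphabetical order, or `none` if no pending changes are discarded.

Initial committed: {b=8, c=15}
Op 1: UPDATE c=30 (auto-commit; committed c=30)
Op 2: UPDATE c=16 (auto-commit; committed c=16)
Op 3: UPDATE b=4 (auto-commit; committed b=4)
Op 4: BEGIN: in_txn=True, pending={}
Op 5: UPDATE c=3 (pending; pending now {c=3})
Op 6: ROLLBACK: discarded pending ['c']; in_txn=False
Op 7: UPDATE c=5 (auto-commit; committed c=5)
Op 8: UPDATE b=3 (auto-commit; committed b=3)
Op 9: BEGIN: in_txn=True, pending={}
ROLLBACK at op 6 discards: ['c']

Answer: c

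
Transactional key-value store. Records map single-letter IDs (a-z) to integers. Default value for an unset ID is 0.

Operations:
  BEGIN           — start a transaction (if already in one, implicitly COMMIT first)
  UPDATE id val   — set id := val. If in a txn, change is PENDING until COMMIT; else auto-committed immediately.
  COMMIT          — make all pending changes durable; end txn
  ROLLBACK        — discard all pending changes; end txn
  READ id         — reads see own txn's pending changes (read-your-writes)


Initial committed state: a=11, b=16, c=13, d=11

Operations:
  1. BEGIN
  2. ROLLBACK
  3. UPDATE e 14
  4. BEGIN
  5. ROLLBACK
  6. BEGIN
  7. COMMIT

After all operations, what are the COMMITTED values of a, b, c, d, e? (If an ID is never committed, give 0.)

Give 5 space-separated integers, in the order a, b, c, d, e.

Initial committed: {a=11, b=16, c=13, d=11}
Op 1: BEGIN: in_txn=True, pending={}
Op 2: ROLLBACK: discarded pending []; in_txn=False
Op 3: UPDATE e=14 (auto-commit; committed e=14)
Op 4: BEGIN: in_txn=True, pending={}
Op 5: ROLLBACK: discarded pending []; in_txn=False
Op 6: BEGIN: in_txn=True, pending={}
Op 7: COMMIT: merged [] into committed; committed now {a=11, b=16, c=13, d=11, e=14}
Final committed: {a=11, b=16, c=13, d=11, e=14}

Answer: 11 16 13 11 14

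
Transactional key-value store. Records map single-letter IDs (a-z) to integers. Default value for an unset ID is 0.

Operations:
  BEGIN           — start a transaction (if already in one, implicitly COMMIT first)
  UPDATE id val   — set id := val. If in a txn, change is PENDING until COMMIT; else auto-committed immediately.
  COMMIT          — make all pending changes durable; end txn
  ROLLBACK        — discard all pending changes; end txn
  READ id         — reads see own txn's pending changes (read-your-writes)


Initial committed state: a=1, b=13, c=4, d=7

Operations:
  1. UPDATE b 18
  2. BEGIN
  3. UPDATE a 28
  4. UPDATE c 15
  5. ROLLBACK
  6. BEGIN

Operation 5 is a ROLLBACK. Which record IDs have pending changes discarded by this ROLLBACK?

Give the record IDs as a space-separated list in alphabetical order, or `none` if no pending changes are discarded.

Answer: a c

Derivation:
Initial committed: {a=1, b=13, c=4, d=7}
Op 1: UPDATE b=18 (auto-commit; committed b=18)
Op 2: BEGIN: in_txn=True, pending={}
Op 3: UPDATE a=28 (pending; pending now {a=28})
Op 4: UPDATE c=15 (pending; pending now {a=28, c=15})
Op 5: ROLLBACK: discarded pending ['a', 'c']; in_txn=False
Op 6: BEGIN: in_txn=True, pending={}
ROLLBACK at op 5 discards: ['a', 'c']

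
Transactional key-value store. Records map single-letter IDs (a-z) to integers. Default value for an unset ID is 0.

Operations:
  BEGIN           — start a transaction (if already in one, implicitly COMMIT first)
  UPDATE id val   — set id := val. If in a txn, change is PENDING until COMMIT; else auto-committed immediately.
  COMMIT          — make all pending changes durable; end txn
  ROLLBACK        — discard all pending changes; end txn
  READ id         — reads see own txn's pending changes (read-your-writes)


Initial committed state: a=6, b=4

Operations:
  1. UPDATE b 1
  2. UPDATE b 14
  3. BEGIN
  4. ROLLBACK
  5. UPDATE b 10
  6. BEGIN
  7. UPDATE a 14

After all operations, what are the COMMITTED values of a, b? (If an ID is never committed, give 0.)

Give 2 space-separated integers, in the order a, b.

Initial committed: {a=6, b=4}
Op 1: UPDATE b=1 (auto-commit; committed b=1)
Op 2: UPDATE b=14 (auto-commit; committed b=14)
Op 3: BEGIN: in_txn=True, pending={}
Op 4: ROLLBACK: discarded pending []; in_txn=False
Op 5: UPDATE b=10 (auto-commit; committed b=10)
Op 6: BEGIN: in_txn=True, pending={}
Op 7: UPDATE a=14 (pending; pending now {a=14})
Final committed: {a=6, b=10}

Answer: 6 10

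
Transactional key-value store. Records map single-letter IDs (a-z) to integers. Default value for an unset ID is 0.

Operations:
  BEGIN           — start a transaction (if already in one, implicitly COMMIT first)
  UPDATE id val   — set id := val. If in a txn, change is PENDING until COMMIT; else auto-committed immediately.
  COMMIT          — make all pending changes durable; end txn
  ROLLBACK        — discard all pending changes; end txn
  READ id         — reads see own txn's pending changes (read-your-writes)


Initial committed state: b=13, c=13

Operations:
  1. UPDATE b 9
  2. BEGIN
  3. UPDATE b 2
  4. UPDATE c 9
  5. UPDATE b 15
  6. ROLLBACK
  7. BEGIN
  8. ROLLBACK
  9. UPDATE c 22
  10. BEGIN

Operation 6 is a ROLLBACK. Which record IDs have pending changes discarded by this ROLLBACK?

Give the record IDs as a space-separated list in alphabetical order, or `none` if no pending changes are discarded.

Answer: b c

Derivation:
Initial committed: {b=13, c=13}
Op 1: UPDATE b=9 (auto-commit; committed b=9)
Op 2: BEGIN: in_txn=True, pending={}
Op 3: UPDATE b=2 (pending; pending now {b=2})
Op 4: UPDATE c=9 (pending; pending now {b=2, c=9})
Op 5: UPDATE b=15 (pending; pending now {b=15, c=9})
Op 6: ROLLBACK: discarded pending ['b', 'c']; in_txn=False
Op 7: BEGIN: in_txn=True, pending={}
Op 8: ROLLBACK: discarded pending []; in_txn=False
Op 9: UPDATE c=22 (auto-commit; committed c=22)
Op 10: BEGIN: in_txn=True, pending={}
ROLLBACK at op 6 discards: ['b', 'c']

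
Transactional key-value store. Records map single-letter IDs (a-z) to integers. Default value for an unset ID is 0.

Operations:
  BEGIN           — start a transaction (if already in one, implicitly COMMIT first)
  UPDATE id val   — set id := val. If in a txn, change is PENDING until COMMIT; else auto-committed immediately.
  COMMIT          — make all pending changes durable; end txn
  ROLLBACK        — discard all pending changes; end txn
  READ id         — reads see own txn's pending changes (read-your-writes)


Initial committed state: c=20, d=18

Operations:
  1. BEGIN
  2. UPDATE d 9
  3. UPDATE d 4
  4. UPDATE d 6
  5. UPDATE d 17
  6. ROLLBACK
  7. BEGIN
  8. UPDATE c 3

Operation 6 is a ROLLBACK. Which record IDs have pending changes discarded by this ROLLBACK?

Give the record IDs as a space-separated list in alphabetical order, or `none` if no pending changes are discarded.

Initial committed: {c=20, d=18}
Op 1: BEGIN: in_txn=True, pending={}
Op 2: UPDATE d=9 (pending; pending now {d=9})
Op 3: UPDATE d=4 (pending; pending now {d=4})
Op 4: UPDATE d=6 (pending; pending now {d=6})
Op 5: UPDATE d=17 (pending; pending now {d=17})
Op 6: ROLLBACK: discarded pending ['d']; in_txn=False
Op 7: BEGIN: in_txn=True, pending={}
Op 8: UPDATE c=3 (pending; pending now {c=3})
ROLLBACK at op 6 discards: ['d']

Answer: d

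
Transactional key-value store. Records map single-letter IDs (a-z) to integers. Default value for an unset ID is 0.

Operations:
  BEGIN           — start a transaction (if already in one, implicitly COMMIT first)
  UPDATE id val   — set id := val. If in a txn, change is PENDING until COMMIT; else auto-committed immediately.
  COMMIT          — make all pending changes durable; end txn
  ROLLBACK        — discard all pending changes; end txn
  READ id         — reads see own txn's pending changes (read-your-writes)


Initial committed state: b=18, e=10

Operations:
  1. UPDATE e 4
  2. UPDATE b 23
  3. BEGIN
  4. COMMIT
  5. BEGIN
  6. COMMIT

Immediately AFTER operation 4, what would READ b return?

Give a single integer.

Initial committed: {b=18, e=10}
Op 1: UPDATE e=4 (auto-commit; committed e=4)
Op 2: UPDATE b=23 (auto-commit; committed b=23)
Op 3: BEGIN: in_txn=True, pending={}
Op 4: COMMIT: merged [] into committed; committed now {b=23, e=4}
After op 4: visible(b) = 23 (pending={}, committed={b=23, e=4})

Answer: 23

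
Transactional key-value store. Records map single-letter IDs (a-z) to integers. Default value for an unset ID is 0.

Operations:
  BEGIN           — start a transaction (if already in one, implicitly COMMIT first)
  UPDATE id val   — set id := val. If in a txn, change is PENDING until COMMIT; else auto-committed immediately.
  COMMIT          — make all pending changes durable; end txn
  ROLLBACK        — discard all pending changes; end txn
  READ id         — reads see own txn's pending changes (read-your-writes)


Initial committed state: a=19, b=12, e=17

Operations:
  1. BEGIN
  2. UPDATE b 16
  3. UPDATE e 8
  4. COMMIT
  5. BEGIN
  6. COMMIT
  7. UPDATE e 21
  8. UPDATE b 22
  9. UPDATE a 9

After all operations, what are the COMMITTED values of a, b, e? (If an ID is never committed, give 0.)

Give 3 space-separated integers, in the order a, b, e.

Answer: 9 22 21

Derivation:
Initial committed: {a=19, b=12, e=17}
Op 1: BEGIN: in_txn=True, pending={}
Op 2: UPDATE b=16 (pending; pending now {b=16})
Op 3: UPDATE e=8 (pending; pending now {b=16, e=8})
Op 4: COMMIT: merged ['b', 'e'] into committed; committed now {a=19, b=16, e=8}
Op 5: BEGIN: in_txn=True, pending={}
Op 6: COMMIT: merged [] into committed; committed now {a=19, b=16, e=8}
Op 7: UPDATE e=21 (auto-commit; committed e=21)
Op 8: UPDATE b=22 (auto-commit; committed b=22)
Op 9: UPDATE a=9 (auto-commit; committed a=9)
Final committed: {a=9, b=22, e=21}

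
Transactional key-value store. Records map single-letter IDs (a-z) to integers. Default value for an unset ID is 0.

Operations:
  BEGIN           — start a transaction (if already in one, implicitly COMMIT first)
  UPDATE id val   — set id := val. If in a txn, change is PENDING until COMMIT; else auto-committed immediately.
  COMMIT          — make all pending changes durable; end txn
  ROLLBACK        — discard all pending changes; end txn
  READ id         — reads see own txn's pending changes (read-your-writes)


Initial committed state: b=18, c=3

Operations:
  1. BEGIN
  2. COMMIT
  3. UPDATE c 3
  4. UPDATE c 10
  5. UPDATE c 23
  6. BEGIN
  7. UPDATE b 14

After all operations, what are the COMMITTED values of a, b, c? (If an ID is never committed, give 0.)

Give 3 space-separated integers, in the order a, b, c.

Answer: 0 18 23

Derivation:
Initial committed: {b=18, c=3}
Op 1: BEGIN: in_txn=True, pending={}
Op 2: COMMIT: merged [] into committed; committed now {b=18, c=3}
Op 3: UPDATE c=3 (auto-commit; committed c=3)
Op 4: UPDATE c=10 (auto-commit; committed c=10)
Op 5: UPDATE c=23 (auto-commit; committed c=23)
Op 6: BEGIN: in_txn=True, pending={}
Op 7: UPDATE b=14 (pending; pending now {b=14})
Final committed: {b=18, c=23}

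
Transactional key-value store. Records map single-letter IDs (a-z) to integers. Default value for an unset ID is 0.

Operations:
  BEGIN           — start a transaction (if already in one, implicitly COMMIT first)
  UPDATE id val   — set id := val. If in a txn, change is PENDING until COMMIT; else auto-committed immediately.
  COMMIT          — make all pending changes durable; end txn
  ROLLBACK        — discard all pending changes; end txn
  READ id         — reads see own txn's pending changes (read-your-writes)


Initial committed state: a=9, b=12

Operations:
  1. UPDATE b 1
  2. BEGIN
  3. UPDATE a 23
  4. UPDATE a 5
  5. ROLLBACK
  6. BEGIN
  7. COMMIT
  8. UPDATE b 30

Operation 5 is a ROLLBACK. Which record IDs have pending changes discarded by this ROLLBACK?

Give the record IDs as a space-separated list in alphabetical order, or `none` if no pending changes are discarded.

Answer: a

Derivation:
Initial committed: {a=9, b=12}
Op 1: UPDATE b=1 (auto-commit; committed b=1)
Op 2: BEGIN: in_txn=True, pending={}
Op 3: UPDATE a=23 (pending; pending now {a=23})
Op 4: UPDATE a=5 (pending; pending now {a=5})
Op 5: ROLLBACK: discarded pending ['a']; in_txn=False
Op 6: BEGIN: in_txn=True, pending={}
Op 7: COMMIT: merged [] into committed; committed now {a=9, b=1}
Op 8: UPDATE b=30 (auto-commit; committed b=30)
ROLLBACK at op 5 discards: ['a']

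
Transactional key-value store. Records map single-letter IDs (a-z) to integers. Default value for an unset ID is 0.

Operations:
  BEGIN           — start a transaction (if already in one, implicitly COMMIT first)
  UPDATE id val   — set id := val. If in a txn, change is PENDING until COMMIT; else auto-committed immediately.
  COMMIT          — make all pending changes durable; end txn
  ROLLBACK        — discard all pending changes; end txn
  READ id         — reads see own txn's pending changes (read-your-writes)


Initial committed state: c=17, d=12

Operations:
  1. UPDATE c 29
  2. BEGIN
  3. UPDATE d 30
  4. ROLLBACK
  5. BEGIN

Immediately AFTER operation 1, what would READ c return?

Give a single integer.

Answer: 29

Derivation:
Initial committed: {c=17, d=12}
Op 1: UPDATE c=29 (auto-commit; committed c=29)
After op 1: visible(c) = 29 (pending={}, committed={c=29, d=12})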